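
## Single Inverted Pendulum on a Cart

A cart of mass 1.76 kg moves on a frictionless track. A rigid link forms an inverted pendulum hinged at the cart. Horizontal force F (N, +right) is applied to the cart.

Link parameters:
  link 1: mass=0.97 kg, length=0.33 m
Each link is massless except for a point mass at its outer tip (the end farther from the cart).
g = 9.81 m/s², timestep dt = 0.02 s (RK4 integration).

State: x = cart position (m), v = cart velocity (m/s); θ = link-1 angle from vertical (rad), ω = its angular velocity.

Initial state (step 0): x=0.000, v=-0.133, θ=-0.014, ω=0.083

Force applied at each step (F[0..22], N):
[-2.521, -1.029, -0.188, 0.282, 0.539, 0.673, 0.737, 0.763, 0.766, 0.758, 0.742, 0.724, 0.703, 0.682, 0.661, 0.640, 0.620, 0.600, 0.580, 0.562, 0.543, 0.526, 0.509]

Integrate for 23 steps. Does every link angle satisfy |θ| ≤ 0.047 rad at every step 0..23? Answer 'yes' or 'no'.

apply F[0]=-2.521 → step 1: x=-0.003, v=-0.160, θ=-0.012, ω=0.158
apply F[1]=-1.029 → step 2: x=-0.006, v=-0.171, θ=-0.008, ω=0.184
apply F[2]=-0.188 → step 3: x=-0.010, v=-0.172, θ=-0.004, ω=0.185
apply F[3]=+0.282 → step 4: x=-0.013, v=-0.169, θ=-0.001, ω=0.173
apply F[4]=+0.539 → step 5: x=-0.016, v=-0.163, θ=0.002, ω=0.155
apply F[5]=+0.673 → step 6: x=-0.020, v=-0.156, θ=0.005, ω=0.135
apply F[6]=+0.737 → step 7: x=-0.023, v=-0.148, θ=0.008, ω=0.116
apply F[7]=+0.763 → step 8: x=-0.025, v=-0.140, θ=0.010, ω=0.098
apply F[8]=+0.766 → step 9: x=-0.028, v=-0.133, θ=0.012, ω=0.081
apply F[9]=+0.758 → step 10: x=-0.031, v=-0.125, θ=0.013, ω=0.066
apply F[10]=+0.742 → step 11: x=-0.033, v=-0.118, θ=0.014, ω=0.054
apply F[11]=+0.724 → step 12: x=-0.036, v=-0.112, θ=0.015, ω=0.042
apply F[12]=+0.703 → step 13: x=-0.038, v=-0.105, θ=0.016, ω=0.033
apply F[13]=+0.682 → step 14: x=-0.040, v=-0.100, θ=0.017, ω=0.024
apply F[14]=+0.661 → step 15: x=-0.042, v=-0.094, θ=0.017, ω=0.017
apply F[15]=+0.640 → step 16: x=-0.044, v=-0.088, θ=0.017, ω=0.011
apply F[16]=+0.620 → step 17: x=-0.045, v=-0.083, θ=0.017, ω=0.005
apply F[17]=+0.600 → step 18: x=-0.047, v=-0.078, θ=0.018, ω=0.001
apply F[18]=+0.580 → step 19: x=-0.048, v=-0.074, θ=0.017, ω=-0.003
apply F[19]=+0.562 → step 20: x=-0.050, v=-0.069, θ=0.017, ω=-0.006
apply F[20]=+0.543 → step 21: x=-0.051, v=-0.065, θ=0.017, ω=-0.009
apply F[21]=+0.526 → step 22: x=-0.052, v=-0.061, θ=0.017, ω=-0.011
apply F[22]=+0.509 → step 23: x=-0.054, v=-0.057, θ=0.017, ω=-0.013
Max |angle| over trajectory = 0.018 rad; bound = 0.047 → within bound.

Answer: yes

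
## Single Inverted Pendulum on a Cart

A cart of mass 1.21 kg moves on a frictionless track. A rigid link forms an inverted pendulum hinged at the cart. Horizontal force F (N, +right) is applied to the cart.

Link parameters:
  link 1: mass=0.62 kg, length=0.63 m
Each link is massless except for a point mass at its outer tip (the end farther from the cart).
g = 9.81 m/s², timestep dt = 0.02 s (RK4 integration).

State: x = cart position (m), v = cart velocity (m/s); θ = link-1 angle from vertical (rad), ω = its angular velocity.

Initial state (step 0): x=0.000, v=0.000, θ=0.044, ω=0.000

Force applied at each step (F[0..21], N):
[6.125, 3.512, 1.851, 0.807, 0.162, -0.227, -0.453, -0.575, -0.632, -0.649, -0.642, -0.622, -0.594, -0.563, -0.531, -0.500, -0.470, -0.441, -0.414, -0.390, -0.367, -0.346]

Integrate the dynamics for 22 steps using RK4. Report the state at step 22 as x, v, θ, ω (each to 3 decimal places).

apply F[0]=+6.125 → step 1: x=0.001, v=0.097, θ=0.043, ω=-0.140
apply F[1]=+3.512 → step 2: x=0.003, v=0.151, θ=0.039, ω=-0.213
apply F[2]=+1.851 → step 3: x=0.007, v=0.178, θ=0.035, ω=-0.244
apply F[3]=+0.807 → step 4: x=0.010, v=0.188, θ=0.030, ω=-0.250
apply F[4]=+0.162 → step 5: x=0.014, v=0.188, θ=0.025, ω=-0.241
apply F[5]=-0.227 → step 6: x=0.018, v=0.182, θ=0.020, ω=-0.225
apply F[6]=-0.453 → step 7: x=0.021, v=0.172, θ=0.016, ω=-0.205
apply F[7]=-0.575 → step 8: x=0.025, v=0.162, θ=0.012, ω=-0.183
apply F[8]=-0.632 → step 9: x=0.028, v=0.150, θ=0.008, ω=-0.162
apply F[9]=-0.649 → step 10: x=0.031, v=0.139, θ=0.005, ω=-0.142
apply F[10]=-0.642 → step 11: x=0.033, v=0.128, θ=0.003, ω=-0.123
apply F[11]=-0.622 → step 12: x=0.036, v=0.117, θ=0.000, ω=-0.106
apply F[12]=-0.594 → step 13: x=0.038, v=0.107, θ=-0.002, ω=-0.090
apply F[13]=-0.563 → step 14: x=0.040, v=0.098, θ=-0.003, ω=-0.077
apply F[14]=-0.531 → step 15: x=0.042, v=0.090, θ=-0.005, ω=-0.065
apply F[15]=-0.500 → step 16: x=0.044, v=0.082, θ=-0.006, ω=-0.054
apply F[16]=-0.470 → step 17: x=0.045, v=0.075, θ=-0.007, ω=-0.045
apply F[17]=-0.441 → step 18: x=0.047, v=0.069, θ=-0.008, ω=-0.036
apply F[18]=-0.414 → step 19: x=0.048, v=0.062, θ=-0.008, ω=-0.029
apply F[19]=-0.390 → step 20: x=0.049, v=0.057, θ=-0.009, ω=-0.023
apply F[20]=-0.367 → step 21: x=0.050, v=0.052, θ=-0.009, ω=-0.018
apply F[21]=-0.346 → step 22: x=0.051, v=0.047, θ=-0.009, ω=-0.013

Answer: x=0.051, v=0.047, θ=-0.009, ω=-0.013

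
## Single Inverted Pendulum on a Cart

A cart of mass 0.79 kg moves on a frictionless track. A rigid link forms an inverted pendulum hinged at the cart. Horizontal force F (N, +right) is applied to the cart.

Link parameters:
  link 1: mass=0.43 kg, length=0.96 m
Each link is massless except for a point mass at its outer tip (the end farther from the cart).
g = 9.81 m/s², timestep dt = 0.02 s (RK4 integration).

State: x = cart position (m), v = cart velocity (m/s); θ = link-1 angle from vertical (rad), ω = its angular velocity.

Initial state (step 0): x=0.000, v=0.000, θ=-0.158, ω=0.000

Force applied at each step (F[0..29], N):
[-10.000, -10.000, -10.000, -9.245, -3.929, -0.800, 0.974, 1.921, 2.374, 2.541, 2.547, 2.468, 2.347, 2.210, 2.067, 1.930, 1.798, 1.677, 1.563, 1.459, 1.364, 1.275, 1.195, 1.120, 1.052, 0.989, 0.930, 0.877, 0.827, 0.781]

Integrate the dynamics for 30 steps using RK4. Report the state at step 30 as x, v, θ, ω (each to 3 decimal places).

Answer: x=-0.291, v=-0.086, θ=0.043, ω=-0.021

Derivation:
apply F[0]=-10.000 → step 1: x=-0.002, v=-0.234, θ=-0.156, ω=0.208
apply F[1]=-10.000 → step 2: x=-0.009, v=-0.468, θ=-0.150, ω=0.418
apply F[2]=-10.000 → step 3: x=-0.021, v=-0.703, θ=-0.139, ω=0.632
apply F[3]=-9.245 → step 4: x=-0.037, v=-0.922, θ=-0.125, ω=0.831
apply F[4]=-3.929 → step 5: x=-0.057, v=-1.010, θ=-0.107, ω=0.897
apply F[5]=-0.800 → step 6: x=-0.077, v=-1.020, θ=-0.089, ω=0.888
apply F[6]=+0.974 → step 7: x=-0.097, v=-0.988, θ=-0.072, ω=0.838
apply F[7]=+1.921 → step 8: x=-0.116, v=-0.933, θ=-0.056, ω=0.768
apply F[8]=+2.374 → step 9: x=-0.134, v=-0.868, θ=-0.042, ω=0.690
apply F[9]=+2.541 → step 10: x=-0.151, v=-0.800, θ=-0.029, ω=0.613
apply F[10]=+2.547 → step 11: x=-0.166, v=-0.733, θ=-0.017, ω=0.539
apply F[11]=+2.468 → step 12: x=-0.180, v=-0.670, θ=-0.007, ω=0.470
apply F[12]=+2.347 → step 13: x=-0.193, v=-0.610, θ=0.002, ω=0.407
apply F[13]=+2.210 → step 14: x=-0.205, v=-0.555, θ=0.009, ω=0.351
apply F[14]=+2.067 → step 15: x=-0.215, v=-0.504, θ=0.016, ω=0.300
apply F[15]=+1.930 → step 16: x=-0.225, v=-0.457, θ=0.021, ω=0.255
apply F[16]=+1.798 → step 17: x=-0.234, v=-0.414, θ=0.026, ω=0.215
apply F[17]=+1.677 → step 18: x=-0.241, v=-0.374, θ=0.030, ω=0.180
apply F[18]=+1.563 → step 19: x=-0.249, v=-0.338, θ=0.033, ω=0.149
apply F[19]=+1.459 → step 20: x=-0.255, v=-0.305, θ=0.036, ω=0.121
apply F[20]=+1.364 → step 21: x=-0.261, v=-0.274, θ=0.038, ω=0.097
apply F[21]=+1.275 → step 22: x=-0.266, v=-0.246, θ=0.040, ω=0.076
apply F[22]=+1.195 → step 23: x=-0.271, v=-0.220, θ=0.041, ω=0.057
apply F[23]=+1.120 → step 24: x=-0.275, v=-0.197, θ=0.042, ω=0.041
apply F[24]=+1.052 → step 25: x=-0.279, v=-0.174, θ=0.043, ω=0.027
apply F[25]=+0.989 → step 26: x=-0.282, v=-0.154, θ=0.043, ω=0.014
apply F[26]=+0.930 → step 27: x=-0.285, v=-0.135, θ=0.044, ω=0.004
apply F[27]=+0.877 → step 28: x=-0.287, v=-0.118, θ=0.044, ω=-0.006
apply F[28]=+0.827 → step 29: x=-0.289, v=-0.101, θ=0.043, ω=-0.014
apply F[29]=+0.781 → step 30: x=-0.291, v=-0.086, θ=0.043, ω=-0.021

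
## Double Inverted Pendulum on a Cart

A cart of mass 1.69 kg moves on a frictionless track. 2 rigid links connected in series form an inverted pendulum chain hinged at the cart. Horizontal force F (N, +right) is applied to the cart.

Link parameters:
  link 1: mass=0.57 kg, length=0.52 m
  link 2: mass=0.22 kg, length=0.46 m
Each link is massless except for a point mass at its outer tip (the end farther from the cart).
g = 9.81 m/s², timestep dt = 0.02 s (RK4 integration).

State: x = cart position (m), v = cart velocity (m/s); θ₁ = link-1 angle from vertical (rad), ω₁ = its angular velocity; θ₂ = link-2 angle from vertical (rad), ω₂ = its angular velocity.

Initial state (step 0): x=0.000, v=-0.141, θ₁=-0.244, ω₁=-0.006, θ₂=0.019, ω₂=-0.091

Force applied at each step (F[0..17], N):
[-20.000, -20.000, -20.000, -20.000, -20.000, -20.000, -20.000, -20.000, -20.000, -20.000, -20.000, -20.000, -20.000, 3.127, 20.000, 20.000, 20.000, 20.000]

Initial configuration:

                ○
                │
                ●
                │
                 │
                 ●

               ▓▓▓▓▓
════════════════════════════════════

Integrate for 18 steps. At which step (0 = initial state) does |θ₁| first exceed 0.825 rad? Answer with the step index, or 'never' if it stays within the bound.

Answer: never

Derivation:
apply F[0]=-20.000 → step 1: x=-0.005, v=-0.351, θ₁=-0.242, ω₁=0.252, θ₂=0.019, ω₂=0.092
apply F[1]=-20.000 → step 2: x=-0.014, v=-0.562, θ₁=-0.234, ω₁=0.515, θ₂=0.023, ω₂=0.272
apply F[2]=-20.000 → step 3: x=-0.027, v=-0.775, θ₁=-0.221, ω₁=0.786, θ₂=0.030, ω₂=0.445
apply F[3]=-20.000 → step 4: x=-0.045, v=-0.990, θ₁=-0.202, ω₁=1.072, θ₂=0.040, ω₂=0.608
apply F[4]=-20.000 → step 5: x=-0.067, v=-1.207, θ₁=-0.178, ω₁=1.376, θ₂=0.054, ω₂=0.759
apply F[5]=-20.000 → step 6: x=-0.093, v=-1.429, θ₁=-0.147, ω₁=1.704, θ₂=0.071, ω₂=0.893
apply F[6]=-20.000 → step 7: x=-0.124, v=-1.655, θ₁=-0.110, ω₁=2.060, θ₂=0.090, ω₂=1.007
apply F[7]=-20.000 → step 8: x=-0.160, v=-1.885, θ₁=-0.065, ω₁=2.447, θ₂=0.111, ω₂=1.096
apply F[8]=-20.000 → step 9: x=-0.200, v=-2.119, θ₁=-0.011, ω₁=2.869, θ₂=0.133, ω₂=1.157
apply F[9]=-20.000 → step 10: x=-0.244, v=-2.357, θ₁=0.050, ω₁=3.325, θ₂=0.157, ω₂=1.191
apply F[10]=-20.000 → step 11: x=-0.294, v=-2.595, θ₁=0.122, ω₁=3.811, θ₂=0.181, ω₂=1.201
apply F[11]=-20.000 → step 12: x=-0.348, v=-2.830, θ₁=0.203, ω₁=4.318, θ₂=0.205, ω₂=1.200
apply F[12]=-20.000 → step 13: x=-0.407, v=-3.056, θ₁=0.295, ω₁=4.830, θ₂=0.229, ω₂=1.210
apply F[13]=+3.127 → step 14: x=-0.468, v=-3.012, θ₁=0.391, ω₁=4.872, θ₂=0.253, ω₂=1.225
apply F[14]=+20.000 → step 15: x=-0.526, v=-2.782, θ₁=0.486, ω₁=4.637, θ₂=0.278, ω₂=1.205
apply F[15]=+20.000 → step 16: x=-0.579, v=-2.560, θ₁=0.577, ω₁=4.469, θ₂=0.301, ω₂=1.160
apply F[16]=+20.000 → step 17: x=-0.628, v=-2.344, θ₁=0.666, ω₁=4.366, θ₂=0.324, ω₂=1.090
apply F[17]=+20.000 → step 18: x=-0.673, v=-2.133, θ₁=0.752, ω₁=4.323, θ₂=0.345, ω₂=0.998
max |θ₁| = 0.752 ≤ 0.825 over all 19 states.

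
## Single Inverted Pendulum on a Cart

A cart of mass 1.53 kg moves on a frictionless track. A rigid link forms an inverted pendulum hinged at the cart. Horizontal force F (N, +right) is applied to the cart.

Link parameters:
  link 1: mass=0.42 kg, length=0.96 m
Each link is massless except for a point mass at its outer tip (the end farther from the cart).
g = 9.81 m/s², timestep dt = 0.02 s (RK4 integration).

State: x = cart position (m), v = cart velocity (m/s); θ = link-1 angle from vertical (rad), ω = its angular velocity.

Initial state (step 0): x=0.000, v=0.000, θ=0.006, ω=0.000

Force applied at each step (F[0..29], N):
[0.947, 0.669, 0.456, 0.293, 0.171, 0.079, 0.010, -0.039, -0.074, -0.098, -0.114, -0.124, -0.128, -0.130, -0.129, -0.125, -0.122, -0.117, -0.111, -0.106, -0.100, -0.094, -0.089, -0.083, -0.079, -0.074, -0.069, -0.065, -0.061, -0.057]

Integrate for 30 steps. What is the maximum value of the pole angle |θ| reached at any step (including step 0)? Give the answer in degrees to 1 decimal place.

apply F[0]=+0.947 → step 1: x=0.000, v=0.012, θ=0.006, ω=-0.011
apply F[1]=+0.669 → step 2: x=0.000, v=0.020, θ=0.006, ω=-0.019
apply F[2]=+0.456 → step 3: x=0.001, v=0.026, θ=0.005, ω=-0.024
apply F[3]=+0.293 → step 4: x=0.001, v=0.030, θ=0.005, ω=-0.026
apply F[4]=+0.171 → step 5: x=0.002, v=0.032, θ=0.004, ω=-0.028
apply F[5]=+0.079 → step 6: x=0.003, v=0.033, θ=0.004, ω=-0.028
apply F[6]=+0.010 → step 7: x=0.003, v=0.033, θ=0.003, ω=-0.027
apply F[7]=-0.039 → step 8: x=0.004, v=0.032, θ=0.002, ω=-0.026
apply F[8]=-0.074 → step 9: x=0.005, v=0.031, θ=0.002, ω=-0.024
apply F[9]=-0.098 → step 10: x=0.005, v=0.029, θ=0.002, ω=-0.022
apply F[10]=-0.114 → step 11: x=0.006, v=0.028, θ=0.001, ω=-0.020
apply F[11]=-0.124 → step 12: x=0.006, v=0.026, θ=0.001, ω=-0.019
apply F[12]=-0.128 → step 13: x=0.007, v=0.024, θ=0.000, ω=-0.017
apply F[13]=-0.130 → step 14: x=0.007, v=0.023, θ=0.000, ω=-0.015
apply F[14]=-0.129 → step 15: x=0.008, v=0.021, θ=-0.000, ω=-0.013
apply F[15]=-0.125 → step 16: x=0.008, v=0.019, θ=-0.000, ω=-0.012
apply F[16]=-0.122 → step 17: x=0.009, v=0.018, θ=-0.001, ω=-0.010
apply F[17]=-0.117 → step 18: x=0.009, v=0.016, θ=-0.001, ω=-0.009
apply F[18]=-0.111 → step 19: x=0.009, v=0.015, θ=-0.001, ω=-0.007
apply F[19]=-0.106 → step 20: x=0.010, v=0.014, θ=-0.001, ω=-0.006
apply F[20]=-0.100 → step 21: x=0.010, v=0.012, θ=-0.001, ω=-0.005
apply F[21]=-0.094 → step 22: x=0.010, v=0.011, θ=-0.001, ω=-0.004
apply F[22]=-0.089 → step 23: x=0.010, v=0.010, θ=-0.001, ω=-0.003
apply F[23]=-0.083 → step 24: x=0.010, v=0.009, θ=-0.002, ω=-0.003
apply F[24]=-0.079 → step 25: x=0.011, v=0.008, θ=-0.002, ω=-0.002
apply F[25]=-0.074 → step 26: x=0.011, v=0.007, θ=-0.002, ω=-0.001
apply F[26]=-0.069 → step 27: x=0.011, v=0.007, θ=-0.002, ω=-0.001
apply F[27]=-0.065 → step 28: x=0.011, v=0.006, θ=-0.002, ω=-0.000
apply F[28]=-0.061 → step 29: x=0.011, v=0.005, θ=-0.002, ω=-0.000
apply F[29]=-0.057 → step 30: x=0.011, v=0.004, θ=-0.002, ω=0.000
Max |angle| over trajectory = 0.006 rad = 0.3°.

Answer: 0.3°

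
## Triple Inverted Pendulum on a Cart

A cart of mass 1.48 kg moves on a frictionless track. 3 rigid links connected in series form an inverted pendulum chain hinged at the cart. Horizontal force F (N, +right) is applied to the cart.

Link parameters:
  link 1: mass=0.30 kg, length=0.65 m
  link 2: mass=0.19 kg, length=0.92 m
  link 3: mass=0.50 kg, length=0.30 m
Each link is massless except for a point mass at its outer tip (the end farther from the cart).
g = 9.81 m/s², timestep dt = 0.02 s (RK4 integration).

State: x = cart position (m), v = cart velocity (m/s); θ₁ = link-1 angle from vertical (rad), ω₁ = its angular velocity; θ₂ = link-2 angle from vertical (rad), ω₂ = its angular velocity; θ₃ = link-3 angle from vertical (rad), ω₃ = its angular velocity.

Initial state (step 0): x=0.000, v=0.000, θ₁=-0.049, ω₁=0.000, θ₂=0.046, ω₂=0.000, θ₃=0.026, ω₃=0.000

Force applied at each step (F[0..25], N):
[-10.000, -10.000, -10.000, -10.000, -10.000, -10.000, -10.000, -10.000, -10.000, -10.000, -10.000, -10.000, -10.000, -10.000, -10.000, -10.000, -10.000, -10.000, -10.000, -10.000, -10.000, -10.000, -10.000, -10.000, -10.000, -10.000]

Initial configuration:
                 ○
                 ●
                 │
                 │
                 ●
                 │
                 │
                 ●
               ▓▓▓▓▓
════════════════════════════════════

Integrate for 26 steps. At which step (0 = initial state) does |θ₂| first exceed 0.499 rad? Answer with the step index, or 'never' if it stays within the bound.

Answer: never

Derivation:
apply F[0]=-10.000 → step 1: x=-0.001, v=-0.129, θ₁=-0.048, ω₁=0.117, θ₂=0.047, ω₂=0.079, θ₃=0.026, ω₃=-0.049
apply F[1]=-10.000 → step 2: x=-0.005, v=-0.258, θ₁=-0.044, ω₁=0.236, θ₂=0.049, ω₂=0.158, θ₃=0.024, ω₃=-0.103
apply F[2]=-10.000 → step 3: x=-0.012, v=-0.387, θ₁=-0.038, ω₁=0.360, θ₂=0.053, ω₂=0.239, θ₃=0.021, ω₃=-0.170
apply F[3]=-10.000 → step 4: x=-0.021, v=-0.518, θ₁=-0.030, ω₁=0.489, θ₂=0.059, ω₂=0.321, θ₃=0.017, ω₃=-0.254
apply F[4]=-10.000 → step 5: x=-0.032, v=-0.650, θ₁=-0.019, ω₁=0.627, θ₂=0.066, ω₂=0.405, θ₃=0.011, ω₃=-0.363
apply F[5]=-10.000 → step 6: x=-0.047, v=-0.784, θ₁=-0.005, ω₁=0.777, θ₂=0.075, ω₂=0.492, θ₃=0.002, ω₃=-0.502
apply F[6]=-10.000 → step 7: x=-0.064, v=-0.919, θ₁=0.012, ω₁=0.939, θ₂=0.086, ω₂=0.582, θ₃=-0.009, ω₃=-0.676
apply F[7]=-10.000 → step 8: x=-0.083, v=-1.057, θ₁=0.033, ω₁=1.118, θ₂=0.098, ω₂=0.673, θ₃=-0.025, ω₃=-0.888
apply F[8]=-10.000 → step 9: x=-0.106, v=-1.197, θ₁=0.057, ω₁=1.315, θ₂=0.113, ω₂=0.764, θ₃=-0.045, ω₃=-1.137
apply F[9]=-10.000 → step 10: x=-0.131, v=-1.338, θ₁=0.086, ω₁=1.531, θ₂=0.129, ω₂=0.851, θ₃=-0.071, ω₃=-1.412
apply F[10]=-10.000 → step 11: x=-0.160, v=-1.482, θ₁=0.119, ω₁=1.767, θ₂=0.147, ω₂=0.929, θ₃=-0.102, ω₃=-1.695
apply F[11]=-10.000 → step 12: x=-0.191, v=-1.625, θ₁=0.156, ω₁=2.022, θ₂=0.166, ω₂=0.992, θ₃=-0.138, ω₃=-1.961
apply F[12]=-10.000 → step 13: x=-0.225, v=-1.769, θ₁=0.200, ω₁=2.292, θ₂=0.186, ω₂=1.033, θ₃=-0.180, ω₃=-2.179
apply F[13]=-10.000 → step 14: x=-0.261, v=-1.911, θ₁=0.248, ω₁=2.575, θ₂=0.207, ω₂=1.050, θ₃=-0.225, ω₃=-2.320
apply F[14]=-10.000 → step 15: x=-0.301, v=-2.050, θ₁=0.303, ω₁=2.865, θ₂=0.228, ω₂=1.044, θ₃=-0.272, ω₃=-2.366
apply F[15]=-10.000 → step 16: x=-0.343, v=-2.185, θ₁=0.363, ω₁=3.156, θ₂=0.249, ω₂=1.019, θ₃=-0.319, ω₃=-2.305
apply F[16]=-10.000 → step 17: x=-0.388, v=-2.315, θ₁=0.429, ω₁=3.444, θ₂=0.269, ω₂=0.982, θ₃=-0.363, ω₃=-2.135
apply F[17]=-10.000 → step 18: x=-0.436, v=-2.438, θ₁=0.501, ω₁=3.725, θ₂=0.288, ω₂=0.946, θ₃=-0.404, ω₃=-1.859
apply F[18]=-10.000 → step 19: x=-0.486, v=-2.553, θ₁=0.578, ω₁=3.992, θ₂=0.307, ω₂=0.920, θ₃=-0.437, ω₃=-1.483
apply F[19]=-10.000 → step 20: x=-0.538, v=-2.660, θ₁=0.660, ω₁=4.242, θ₂=0.325, ω₂=0.915, θ₃=-0.462, ω₃=-1.017
apply F[20]=-10.000 → step 21: x=-0.592, v=-2.756, θ₁=0.747, ω₁=4.470, θ₂=0.343, ω₂=0.939, θ₃=-0.477, ω₃=-0.473
apply F[21]=-10.000 → step 22: x=-0.648, v=-2.843, θ₁=0.839, ω₁=4.676, θ₂=0.363, ω₂=0.998, θ₃=-0.481, ω₃=0.136
apply F[22]=-10.000 → step 23: x=-0.706, v=-2.919, θ₁=0.934, ω₁=4.857, θ₂=0.383, ω₂=1.095, θ₃=-0.471, ω₃=0.798
apply F[23]=-10.000 → step 24: x=-0.765, v=-2.985, θ₁=1.033, ω₁=5.013, θ₂=0.407, ω₂=1.229, θ₃=-0.449, ω₃=1.502
apply F[24]=-10.000 → step 25: x=-0.825, v=-3.041, θ₁=1.135, ω₁=5.144, θ₂=0.433, ω₂=1.397, θ₃=-0.411, ω₃=2.240
apply F[25]=-10.000 → step 26: x=-0.886, v=-3.088, θ₁=1.238, ω₁=5.247, θ₂=0.463, ω₂=1.592, θ₃=-0.359, ω₃=3.008
max |θ₂| = 0.463 ≤ 0.499 over all 27 states.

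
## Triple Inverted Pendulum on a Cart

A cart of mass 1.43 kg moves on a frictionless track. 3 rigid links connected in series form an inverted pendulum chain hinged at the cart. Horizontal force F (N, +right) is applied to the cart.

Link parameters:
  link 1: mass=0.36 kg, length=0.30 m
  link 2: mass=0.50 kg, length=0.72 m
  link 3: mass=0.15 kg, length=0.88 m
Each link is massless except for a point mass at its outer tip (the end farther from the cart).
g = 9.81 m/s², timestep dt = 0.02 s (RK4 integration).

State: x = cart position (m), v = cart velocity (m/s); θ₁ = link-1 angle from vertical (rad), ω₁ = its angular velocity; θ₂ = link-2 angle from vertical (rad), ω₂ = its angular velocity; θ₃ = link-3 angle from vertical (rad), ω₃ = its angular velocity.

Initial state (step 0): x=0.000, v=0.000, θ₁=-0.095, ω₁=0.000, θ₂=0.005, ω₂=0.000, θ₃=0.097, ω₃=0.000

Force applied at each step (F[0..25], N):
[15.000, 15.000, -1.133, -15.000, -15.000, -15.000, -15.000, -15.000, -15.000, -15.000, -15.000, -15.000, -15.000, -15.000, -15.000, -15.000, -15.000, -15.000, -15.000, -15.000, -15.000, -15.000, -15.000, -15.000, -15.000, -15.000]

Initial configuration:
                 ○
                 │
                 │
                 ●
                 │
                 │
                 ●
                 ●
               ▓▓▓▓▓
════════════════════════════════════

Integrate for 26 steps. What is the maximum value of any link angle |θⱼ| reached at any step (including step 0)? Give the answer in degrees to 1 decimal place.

apply F[0]=+15.000 → step 1: x=0.002, v=0.221, θ₁=-0.104, ω₁=-0.902, θ₂=0.006, ω₂=0.061, θ₃=0.097, ω₃=0.023
apply F[1]=+15.000 → step 2: x=0.009, v=0.444, θ₁=-0.131, ω₁=-1.825, θ₂=0.007, ω₂=0.128, θ₃=0.098, ω₃=0.043
apply F[2]=-1.133 → step 3: x=0.018, v=0.445, θ₁=-0.170, ω₁=-2.081, θ₂=0.011, ω₂=0.223, θ₃=0.099, ω₃=0.064
apply F[3]=-15.000 → step 4: x=0.025, v=0.261, θ₁=-0.209, ω₁=-1.826, θ₂=0.017, ω₂=0.366, θ₃=0.100, ω₃=0.088
apply F[4]=-15.000 → step 5: x=0.028, v=0.081, θ₁=-0.244, ω₁=-1.660, θ₂=0.026, ω₂=0.542, θ₃=0.102, ω₃=0.110
apply F[5]=-15.000 → step 6: x=0.028, v=-0.095, θ₁=-0.276, ω₁=-1.569, θ₂=0.039, ω₂=0.746, θ₃=0.105, ω₃=0.128
apply F[6]=-15.000 → step 7: x=0.024, v=-0.268, θ₁=-0.307, ω₁=-1.537, θ₂=0.056, ω₂=0.976, θ₃=0.108, ω₃=0.143
apply F[7]=-15.000 → step 8: x=0.017, v=-0.439, θ₁=-0.338, ω₁=-1.548, θ₂=0.078, ω₂=1.226, θ₃=0.111, ω₃=0.153
apply F[8]=-15.000 → step 9: x=0.007, v=-0.610, θ₁=-0.369, ω₁=-1.588, θ₂=0.105, ω₂=1.492, θ₃=0.114, ω₃=0.157
apply F[9]=-15.000 → step 10: x=-0.007, v=-0.781, θ₁=-0.401, ω₁=-1.640, θ₂=0.138, ω₂=1.769, θ₃=0.117, ω₃=0.156
apply F[10]=-15.000 → step 11: x=-0.024, v=-0.953, θ₁=-0.435, ω₁=-1.685, θ₂=0.176, ω₂=2.052, θ₃=0.120, ω₃=0.151
apply F[11]=-15.000 → step 12: x=-0.045, v=-1.126, θ₁=-0.469, ω₁=-1.709, θ₂=0.220, ω₂=2.336, θ₃=0.123, ω₃=0.143
apply F[12]=-15.000 → step 13: x=-0.069, v=-1.300, θ₁=-0.503, ω₁=-1.697, θ₂=0.269, ω₂=2.619, θ₃=0.126, ω₃=0.134
apply F[13]=-15.000 → step 14: x=-0.097, v=-1.475, θ₁=-0.536, ω₁=-1.637, θ₂=0.324, ω₂=2.899, θ₃=0.128, ω₃=0.128
apply F[14]=-15.000 → step 15: x=-0.128, v=-1.651, θ₁=-0.568, ω₁=-1.519, θ₂=0.385, ω₂=3.178, θ₃=0.131, ω₃=0.125
apply F[15]=-15.000 → step 16: x=-0.163, v=-1.828, θ₁=-0.596, ω₁=-1.333, θ₂=0.451, ω₂=3.455, θ₃=0.133, ω₃=0.129
apply F[16]=-15.000 → step 17: x=-0.202, v=-2.005, θ₁=-0.621, ω₁=-1.071, θ₂=0.523, ω₂=3.735, θ₃=0.136, ω₃=0.144
apply F[17]=-15.000 → step 18: x=-0.243, v=-2.181, θ₁=-0.639, ω₁=-0.722, θ₂=0.601, ω₂=4.020, θ₃=0.139, ω₃=0.173
apply F[18]=-15.000 → step 19: x=-0.289, v=-2.356, θ₁=-0.649, ω₁=-0.273, θ₂=0.684, ω₂=4.312, θ₃=0.143, ω₃=0.219
apply F[19]=-15.000 → step 20: x=-0.338, v=-2.531, θ₁=-0.649, ω₁=0.288, θ₂=0.773, ω₂=4.613, θ₃=0.148, ω₃=0.287
apply F[20]=-15.000 → step 21: x=-0.390, v=-2.704, θ₁=-0.636, ω₁=0.978, θ₂=0.869, ω₂=4.922, θ₃=0.155, ω₃=0.382
apply F[21]=-15.000 → step 22: x=-0.446, v=-2.878, θ₁=-0.609, ω₁=1.812, θ₂=0.970, ω₂=5.233, θ₃=0.163, ω₃=0.508
apply F[22]=-15.000 → step 23: x=-0.505, v=-3.055, θ₁=-0.563, ω₁=2.804, θ₂=1.078, ω₂=5.535, θ₃=0.175, ω₃=0.669
apply F[23]=-15.000 → step 24: x=-0.568, v=-3.236, θ₁=-0.496, ω₁=3.963, θ₂=1.192, ω₂=5.804, θ₃=0.190, ω₃=0.863
apply F[24]=-15.000 → step 25: x=-0.635, v=-3.427, θ₁=-0.403, ω₁=5.288, θ₂=1.310, ω₂=6.006, θ₃=0.210, ω₃=1.086
apply F[25]=-15.000 → step 26: x=-0.705, v=-3.630, θ₁=-0.283, ω₁=6.759, θ₂=1.431, ω₂=6.082, θ₃=0.234, ω₃=1.326
Max |angle| over trajectory = 1.431 rad = 82.0°.

Answer: 82.0°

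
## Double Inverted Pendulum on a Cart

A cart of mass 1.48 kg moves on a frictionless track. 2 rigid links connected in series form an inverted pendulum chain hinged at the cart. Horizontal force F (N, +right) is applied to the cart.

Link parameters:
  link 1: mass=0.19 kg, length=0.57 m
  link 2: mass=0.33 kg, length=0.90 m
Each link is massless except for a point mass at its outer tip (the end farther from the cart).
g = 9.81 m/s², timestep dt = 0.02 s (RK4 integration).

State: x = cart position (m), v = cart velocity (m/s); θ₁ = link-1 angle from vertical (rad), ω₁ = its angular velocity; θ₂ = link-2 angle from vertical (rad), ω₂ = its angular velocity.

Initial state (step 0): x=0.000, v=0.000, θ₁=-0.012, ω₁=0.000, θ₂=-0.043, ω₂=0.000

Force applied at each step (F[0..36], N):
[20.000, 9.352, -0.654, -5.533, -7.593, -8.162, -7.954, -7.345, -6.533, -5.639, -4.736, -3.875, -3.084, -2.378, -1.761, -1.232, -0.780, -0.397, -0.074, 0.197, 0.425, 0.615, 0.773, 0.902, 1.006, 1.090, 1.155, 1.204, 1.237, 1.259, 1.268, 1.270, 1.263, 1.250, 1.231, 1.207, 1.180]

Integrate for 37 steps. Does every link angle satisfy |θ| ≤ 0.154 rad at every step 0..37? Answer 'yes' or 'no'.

apply F[0]=+20.000 → step 1: x=0.003, v=0.271, θ₁=-0.017, ω₁=-0.463, θ₂=-0.043, ω₂=-0.017
apply F[1]=+9.352 → step 2: x=0.009, v=0.399, θ₁=-0.028, ω₁=-0.683, θ₂=-0.044, ω₂=-0.030
apply F[2]=-0.654 → step 3: x=0.017, v=0.393, θ₁=-0.042, ω₁=-0.678, θ₂=-0.044, ω₂=-0.035
apply F[3]=-5.533 → step 4: x=0.024, v=0.321, θ₁=-0.054, ω₁=-0.571, θ₂=-0.045, ω₂=-0.033
apply F[4]=-7.593 → step 5: x=0.030, v=0.223, θ₁=-0.064, ω₁=-0.428, θ₂=-0.046, ω₂=-0.024
apply F[5]=-8.162 → step 6: x=0.033, v=0.117, θ₁=-0.071, ω₁=-0.280, θ₂=-0.046, ω₂=-0.011
apply F[6]=-7.954 → step 7: x=0.035, v=0.015, θ₁=-0.075, ω₁=-0.143, θ₂=-0.046, ω₂=0.006
apply F[7]=-7.345 → step 8: x=0.034, v=-0.079, θ₁=-0.077, ω₁=-0.024, θ₂=-0.046, ω₂=0.025
apply F[8]=-6.533 → step 9: x=0.032, v=-0.162, θ₁=-0.077, ω₁=0.075, θ₂=-0.045, ω₂=0.044
apply F[9]=-5.639 → step 10: x=0.028, v=-0.233, θ₁=-0.074, ω₁=0.154, θ₂=-0.044, ω₂=0.063
apply F[10]=-4.736 → step 11: x=0.022, v=-0.292, θ₁=-0.071, ω₁=0.214, θ₂=-0.042, ω₂=0.081
apply F[11]=-3.875 → step 12: x=0.016, v=-0.339, θ₁=-0.066, ω₁=0.258, θ₂=-0.041, ω₂=0.097
apply F[12]=-3.084 → step 13: x=0.009, v=-0.377, θ₁=-0.060, ω₁=0.288, θ₂=-0.039, ω₂=0.111
apply F[13]=-2.378 → step 14: x=0.001, v=-0.405, θ₁=-0.054, ω₁=0.305, θ₂=-0.036, ω₂=0.123
apply F[14]=-1.761 → step 15: x=-0.007, v=-0.425, θ₁=-0.048, ω₁=0.313, θ₂=-0.034, ω₂=0.133
apply F[15]=-1.232 → step 16: x=-0.016, v=-0.439, θ₁=-0.042, ω₁=0.314, θ₂=-0.031, ω₂=0.140
apply F[16]=-0.780 → step 17: x=-0.025, v=-0.446, θ₁=-0.036, ω₁=0.309, θ₂=-0.028, ω₂=0.146
apply F[17]=-0.397 → step 18: x=-0.034, v=-0.450, θ₁=-0.030, ω₁=0.300, θ₂=-0.025, ω₂=0.149
apply F[18]=-0.074 → step 19: x=-0.043, v=-0.449, θ₁=-0.024, ω₁=0.287, θ₂=-0.022, ω₂=0.151
apply F[19]=+0.197 → step 20: x=-0.052, v=-0.445, θ₁=-0.018, ω₁=0.272, θ₂=-0.019, ω₂=0.152
apply F[20]=+0.425 → step 21: x=-0.060, v=-0.438, θ₁=-0.013, ω₁=0.256, θ₂=-0.016, ω₂=0.150
apply F[21]=+0.615 → step 22: x=-0.069, v=-0.429, θ₁=-0.008, ω₁=0.239, θ₂=-0.013, ω₂=0.148
apply F[22]=+0.773 → step 23: x=-0.078, v=-0.418, θ₁=-0.003, ω₁=0.222, θ₂=-0.010, ω₂=0.144
apply F[23]=+0.902 → step 24: x=-0.086, v=-0.406, θ₁=0.001, ω₁=0.204, θ₂=-0.007, ω₂=0.140
apply F[24]=+1.006 → step 25: x=-0.094, v=-0.392, θ₁=0.005, ω₁=0.187, θ₂=-0.005, ω₂=0.135
apply F[25]=+1.090 → step 26: x=-0.101, v=-0.378, θ₁=0.008, ω₁=0.170, θ₂=-0.002, ω₂=0.129
apply F[26]=+1.155 → step 27: x=-0.109, v=-0.363, θ₁=0.012, ω₁=0.153, θ₂=0.001, ω₂=0.123
apply F[27]=+1.204 → step 28: x=-0.116, v=-0.348, θ₁=0.014, ω₁=0.138, θ₂=0.003, ω₂=0.116
apply F[28]=+1.237 → step 29: x=-0.123, v=-0.332, θ₁=0.017, ω₁=0.122, θ₂=0.005, ω₂=0.109
apply F[29]=+1.259 → step 30: x=-0.129, v=-0.316, θ₁=0.019, ω₁=0.108, θ₂=0.007, ω₂=0.102
apply F[30]=+1.268 → step 31: x=-0.135, v=-0.301, θ₁=0.021, ω₁=0.095, θ₂=0.009, ω₂=0.095
apply F[31]=+1.270 → step 32: x=-0.141, v=-0.285, θ₁=0.023, ω₁=0.082, θ₂=0.011, ω₂=0.088
apply F[32]=+1.263 → step 33: x=-0.147, v=-0.270, θ₁=0.025, ω₁=0.070, θ₂=0.013, ω₂=0.081
apply F[33]=+1.250 → step 34: x=-0.152, v=-0.254, θ₁=0.026, ω₁=0.060, θ₂=0.014, ω₂=0.074
apply F[34]=+1.231 → step 35: x=-0.157, v=-0.240, θ₁=0.027, ω₁=0.050, θ₂=0.016, ω₂=0.067
apply F[35]=+1.207 → step 36: x=-0.162, v=-0.225, θ₁=0.028, ω₁=0.040, θ₂=0.017, ω₂=0.060
apply F[36]=+1.180 → step 37: x=-0.166, v=-0.211, θ₁=0.029, ω₁=0.032, θ₂=0.018, ω₂=0.054
Max |angle| over trajectory = 0.077 rad; bound = 0.154 → within bound.

Answer: yes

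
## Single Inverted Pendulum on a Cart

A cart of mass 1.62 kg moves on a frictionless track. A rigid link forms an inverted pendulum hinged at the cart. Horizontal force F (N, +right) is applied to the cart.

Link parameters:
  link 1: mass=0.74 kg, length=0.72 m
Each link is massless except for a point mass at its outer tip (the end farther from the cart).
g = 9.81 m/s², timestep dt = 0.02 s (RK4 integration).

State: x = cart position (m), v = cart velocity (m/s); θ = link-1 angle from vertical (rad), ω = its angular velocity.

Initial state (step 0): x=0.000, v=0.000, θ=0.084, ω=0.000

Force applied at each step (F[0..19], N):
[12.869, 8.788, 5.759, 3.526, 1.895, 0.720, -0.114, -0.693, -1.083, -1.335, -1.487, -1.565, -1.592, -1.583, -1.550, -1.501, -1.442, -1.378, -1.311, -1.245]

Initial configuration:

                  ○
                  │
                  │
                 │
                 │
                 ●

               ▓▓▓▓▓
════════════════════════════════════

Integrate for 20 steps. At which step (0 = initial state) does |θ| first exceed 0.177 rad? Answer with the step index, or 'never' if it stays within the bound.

apply F[0]=+12.869 → step 1: x=0.002, v=0.151, θ=0.082, ω=-0.186
apply F[1]=+8.788 → step 2: x=0.006, v=0.252, θ=0.077, ω=-0.304
apply F[2]=+5.759 → step 3: x=0.011, v=0.316, θ=0.070, ω=-0.374
apply F[3]=+3.526 → step 4: x=0.018, v=0.354, θ=0.063, ω=-0.407
apply F[4]=+1.895 → step 5: x=0.025, v=0.372, θ=0.054, ω=-0.417
apply F[5]=+0.720 → step 6: x=0.033, v=0.377, θ=0.046, ω=-0.409
apply F[6]=-0.114 → step 7: x=0.040, v=0.372, θ=0.038, ω=-0.391
apply F[7]=-0.693 → step 8: x=0.047, v=0.360, θ=0.031, ω=-0.365
apply F[8]=-1.083 → step 9: x=0.055, v=0.344, θ=0.024, ω=-0.336
apply F[9]=-1.335 → step 10: x=0.061, v=0.326, θ=0.017, ω=-0.305
apply F[10]=-1.487 → step 11: x=0.068, v=0.306, θ=0.011, ω=-0.274
apply F[11]=-1.565 → step 12: x=0.073, v=0.286, θ=0.006, ω=-0.243
apply F[12]=-1.592 → step 13: x=0.079, v=0.266, θ=0.002, ω=-0.215
apply F[13]=-1.583 → step 14: x=0.084, v=0.247, θ=-0.002, ω=-0.188
apply F[14]=-1.550 → step 15: x=0.089, v=0.228, θ=-0.006, ω=-0.163
apply F[15]=-1.501 → step 16: x=0.093, v=0.210, θ=-0.009, ω=-0.140
apply F[16]=-1.442 → step 17: x=0.097, v=0.193, θ=-0.011, ω=-0.119
apply F[17]=-1.378 → step 18: x=0.101, v=0.177, θ=-0.014, ω=-0.101
apply F[18]=-1.311 → step 19: x=0.104, v=0.162, θ=-0.015, ω=-0.084
apply F[19]=-1.245 → step 20: x=0.107, v=0.148, θ=-0.017, ω=-0.069
max |θ| = 0.084 ≤ 0.177 over all 21 states.

Answer: never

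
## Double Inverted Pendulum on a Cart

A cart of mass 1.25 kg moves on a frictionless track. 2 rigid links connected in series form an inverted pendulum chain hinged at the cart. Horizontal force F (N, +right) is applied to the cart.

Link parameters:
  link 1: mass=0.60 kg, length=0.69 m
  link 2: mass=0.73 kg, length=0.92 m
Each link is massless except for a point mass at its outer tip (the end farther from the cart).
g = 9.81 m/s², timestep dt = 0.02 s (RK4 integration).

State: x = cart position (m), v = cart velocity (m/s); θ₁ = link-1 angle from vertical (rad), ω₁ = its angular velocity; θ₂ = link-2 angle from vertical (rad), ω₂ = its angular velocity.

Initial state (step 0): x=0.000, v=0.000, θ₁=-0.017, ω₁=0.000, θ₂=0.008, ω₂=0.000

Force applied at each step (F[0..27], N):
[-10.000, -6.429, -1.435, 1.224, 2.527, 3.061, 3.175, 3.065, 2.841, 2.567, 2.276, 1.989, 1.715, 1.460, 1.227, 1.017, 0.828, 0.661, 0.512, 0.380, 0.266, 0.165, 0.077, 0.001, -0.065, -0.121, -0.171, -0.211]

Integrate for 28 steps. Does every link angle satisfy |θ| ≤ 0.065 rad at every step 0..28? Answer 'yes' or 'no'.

Answer: yes

Derivation:
apply F[0]=-10.000 → step 1: x=-0.002, v=-0.157, θ₁=-0.015, ω₁=0.214, θ₂=0.008, ω₂=0.012
apply F[1]=-6.429 → step 2: x=-0.006, v=-0.257, θ₁=-0.009, ω₁=0.348, θ₂=0.008, ω₂=0.021
apply F[2]=-1.435 → step 3: x=-0.011, v=-0.279, θ₁=-0.002, ω₁=0.373, θ₂=0.009, ω₂=0.028
apply F[3]=+1.224 → step 4: x=-0.016, v=-0.259, θ₁=0.005, ω₁=0.343, θ₂=0.010, ω₂=0.032
apply F[4]=+2.527 → step 5: x=-0.021, v=-0.221, θ₁=0.011, ω₁=0.289, θ₂=0.010, ω₂=0.032
apply F[5]=+3.061 → step 6: x=-0.025, v=-0.175, θ₁=0.017, ω₁=0.228, θ₂=0.011, ω₂=0.031
apply F[6]=+3.175 → step 7: x=-0.028, v=-0.128, θ₁=0.021, ω₁=0.168, θ₂=0.011, ω₂=0.027
apply F[7]=+3.065 → step 8: x=-0.030, v=-0.083, θ₁=0.023, ω₁=0.113, θ₂=0.012, ω₂=0.022
apply F[8]=+2.841 → step 9: x=-0.032, v=-0.043, θ₁=0.025, ω₁=0.066, θ₂=0.012, ω₂=0.016
apply F[9]=+2.567 → step 10: x=-0.032, v=-0.007, θ₁=0.026, ω₁=0.026, θ₂=0.013, ω₂=0.010
apply F[10]=+2.276 → step 11: x=-0.032, v=0.024, θ₁=0.026, ω₁=-0.007, θ₂=0.013, ω₂=0.004
apply F[11]=+1.989 → step 12: x=-0.031, v=0.050, θ₁=0.026, ω₁=-0.033, θ₂=0.013, ω₂=-0.003
apply F[12]=+1.715 → step 13: x=-0.030, v=0.072, θ₁=0.025, ω₁=-0.053, θ₂=0.013, ω₂=-0.009
apply F[13]=+1.460 → step 14: x=-0.028, v=0.090, θ₁=0.024, ω₁=-0.068, θ₂=0.012, ω₂=-0.014
apply F[14]=+1.227 → step 15: x=-0.026, v=0.105, θ₁=0.022, ω₁=-0.080, θ₂=0.012, ω₂=-0.019
apply F[15]=+1.017 → step 16: x=-0.024, v=0.117, θ₁=0.021, ω₁=-0.087, θ₂=0.012, ω₂=-0.024
apply F[16]=+0.828 → step 17: x=-0.022, v=0.126, θ₁=0.019, ω₁=-0.092, θ₂=0.011, ω₂=-0.028
apply F[17]=+0.661 → step 18: x=-0.019, v=0.133, θ₁=0.017, ω₁=-0.094, θ₂=0.010, ω₂=-0.031
apply F[18]=+0.512 → step 19: x=-0.016, v=0.138, θ₁=0.015, ω₁=-0.095, θ₂=0.010, ω₂=-0.034
apply F[19]=+0.380 → step 20: x=-0.014, v=0.141, θ₁=0.013, ω₁=-0.094, θ₂=0.009, ω₂=-0.036
apply F[20]=+0.266 → step 21: x=-0.011, v=0.143, θ₁=0.011, ω₁=-0.091, θ₂=0.008, ω₂=-0.038
apply F[21]=+0.165 → step 22: x=-0.008, v=0.143, θ₁=0.010, ω₁=-0.088, θ₂=0.008, ω₂=-0.039
apply F[22]=+0.077 → step 23: x=-0.005, v=0.142, θ₁=0.008, ω₁=-0.084, θ₂=0.007, ω₂=-0.040
apply F[23]=+0.001 → step 24: x=-0.002, v=0.141, θ₁=0.006, ω₁=-0.080, θ₂=0.006, ω₂=-0.040
apply F[24]=-0.065 → step 25: x=0.001, v=0.139, θ₁=0.005, ω₁=-0.075, θ₂=0.005, ω₂=-0.040
apply F[25]=-0.121 → step 26: x=0.003, v=0.136, θ₁=0.003, ω₁=-0.070, θ₂=0.004, ω₂=-0.040
apply F[26]=-0.171 → step 27: x=0.006, v=0.133, θ₁=0.002, ω₁=-0.065, θ₂=0.004, ω₂=-0.039
apply F[27]=-0.211 → step 28: x=0.009, v=0.129, θ₁=0.001, ω₁=-0.061, θ₂=0.003, ω₂=-0.038
Max |angle| over trajectory = 0.026 rad; bound = 0.065 → within bound.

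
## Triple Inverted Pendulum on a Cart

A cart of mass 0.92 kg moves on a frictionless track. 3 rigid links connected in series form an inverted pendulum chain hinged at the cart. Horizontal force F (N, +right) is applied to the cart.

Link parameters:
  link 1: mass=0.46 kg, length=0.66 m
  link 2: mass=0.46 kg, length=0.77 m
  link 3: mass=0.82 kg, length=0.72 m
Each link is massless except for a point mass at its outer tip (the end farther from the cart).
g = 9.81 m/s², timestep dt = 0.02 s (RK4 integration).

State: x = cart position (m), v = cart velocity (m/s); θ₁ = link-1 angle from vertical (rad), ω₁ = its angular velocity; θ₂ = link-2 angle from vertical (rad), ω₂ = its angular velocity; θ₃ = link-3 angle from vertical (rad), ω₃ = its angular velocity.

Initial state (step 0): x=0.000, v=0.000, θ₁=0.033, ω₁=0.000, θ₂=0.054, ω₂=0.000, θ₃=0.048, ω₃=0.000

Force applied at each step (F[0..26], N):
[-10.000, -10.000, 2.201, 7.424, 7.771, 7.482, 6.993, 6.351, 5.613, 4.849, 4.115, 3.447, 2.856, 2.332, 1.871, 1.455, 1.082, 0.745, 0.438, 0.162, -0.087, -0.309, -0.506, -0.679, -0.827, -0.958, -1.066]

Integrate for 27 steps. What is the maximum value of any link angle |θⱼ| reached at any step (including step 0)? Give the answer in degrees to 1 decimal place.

apply F[0]=-10.000 → step 1: x=-0.002, v=-0.229, θ₁=0.036, ω₁=0.342, θ₂=0.054, ω₂=0.021, θ₃=0.048, ω₃=-0.004
apply F[1]=-10.000 → step 2: x=-0.009, v=-0.461, θ₁=0.047, ω₁=0.694, θ₂=0.055, ω₂=0.036, θ₃=0.048, ω₃=-0.009
apply F[2]=+2.201 → step 3: x=-0.018, v=-0.433, θ₁=0.060, ω₁=0.666, θ₂=0.056, ω₂=0.041, θ₃=0.048, ω₃=-0.015
apply F[3]=+7.424 → step 4: x=-0.025, v=-0.296, θ₁=0.072, ω₁=0.488, θ₂=0.056, ω₂=0.035, θ₃=0.047, ω₃=-0.021
apply F[4]=+7.771 → step 5: x=-0.030, v=-0.157, θ₁=0.080, ω₁=0.317, θ₂=0.057, ω₂=0.020, θ₃=0.047, ω₃=-0.029
apply F[5]=+7.482 → step 6: x=-0.032, v=-0.026, θ₁=0.085, ω₁=0.166, θ₂=0.057, ω₂=-0.001, θ₃=0.046, ω₃=-0.037
apply F[6]=+6.993 → step 7: x=-0.031, v=0.093, θ₁=0.087, ω₁=0.037, θ₂=0.057, ω₂=-0.025, θ₃=0.045, ω₃=-0.046
apply F[7]=+6.351 → step 8: x=-0.028, v=0.197, θ₁=0.086, ω₁=-0.069, θ₂=0.056, ω₂=-0.049, θ₃=0.044, ω₃=-0.055
apply F[8]=+5.613 → step 9: x=-0.023, v=0.287, θ₁=0.084, ω₁=-0.154, θ₂=0.055, ω₂=-0.073, θ₃=0.043, ω₃=-0.065
apply F[9]=+4.849 → step 10: x=-0.017, v=0.361, θ₁=0.080, ω₁=-0.217, θ₂=0.053, ω₂=-0.096, θ₃=0.042, ω₃=-0.074
apply F[10]=+4.115 → step 11: x=-0.009, v=0.421, θ₁=0.076, ω₁=-0.263, θ₂=0.051, ω₂=-0.116, θ₃=0.040, ω₃=-0.083
apply F[11]=+3.447 → step 12: x=-0.000, v=0.469, θ₁=0.070, ω₁=-0.294, θ₂=0.049, ω₂=-0.134, θ₃=0.038, ω₃=-0.091
apply F[12]=+2.856 → step 13: x=0.010, v=0.506, θ₁=0.064, ω₁=-0.314, θ₂=0.046, ω₂=-0.148, θ₃=0.036, ω₃=-0.098
apply F[13]=+2.332 → step 14: x=0.020, v=0.534, θ₁=0.058, ω₁=-0.325, θ₂=0.043, ω₂=-0.160, θ₃=0.034, ω₃=-0.105
apply F[14]=+1.871 → step 15: x=0.031, v=0.555, θ₁=0.051, ω₁=-0.329, θ₂=0.039, ω₂=-0.170, θ₃=0.032, ω₃=-0.110
apply F[15]=+1.455 → step 16: x=0.042, v=0.569, θ₁=0.045, ω₁=-0.328, θ₂=0.036, ω₂=-0.176, θ₃=0.030, ω₃=-0.115
apply F[16]=+1.082 → step 17: x=0.054, v=0.577, θ₁=0.038, ω₁=-0.322, θ₂=0.032, ω₂=-0.181, θ₃=0.028, ω₃=-0.119
apply F[17]=+0.745 → step 18: x=0.065, v=0.581, θ₁=0.032, ω₁=-0.314, θ₂=0.029, ω₂=-0.183, θ₃=0.025, ω₃=-0.122
apply F[18]=+0.438 → step 19: x=0.077, v=0.580, θ₁=0.026, ω₁=-0.302, θ₂=0.025, ω₂=-0.184, θ₃=0.023, ω₃=-0.124
apply F[19]=+0.162 → step 20: x=0.088, v=0.575, θ₁=0.020, ω₁=-0.289, θ₂=0.021, ω₂=-0.182, θ₃=0.020, ω₃=-0.126
apply F[20]=-0.087 → step 21: x=0.100, v=0.567, θ₁=0.014, ω₁=-0.274, θ₂=0.018, ω₂=-0.180, θ₃=0.018, ω₃=-0.126
apply F[21]=-0.309 → step 22: x=0.111, v=0.556, θ₁=0.009, ω₁=-0.258, θ₂=0.014, ω₂=-0.175, θ₃=0.015, ω₃=-0.126
apply F[22]=-0.506 → step 23: x=0.122, v=0.543, θ₁=0.004, ω₁=-0.241, θ₂=0.011, ω₂=-0.170, θ₃=0.013, ω₃=-0.124
apply F[23]=-0.679 → step 24: x=0.133, v=0.527, θ₁=-0.001, ω₁=-0.224, θ₂=0.007, ω₂=-0.164, θ₃=0.010, ω₃=-0.123
apply F[24]=-0.827 → step 25: x=0.143, v=0.511, θ₁=-0.005, ω₁=-0.206, θ₂=0.004, ω₂=-0.157, θ₃=0.008, ω₃=-0.120
apply F[25]=-0.958 → step 26: x=0.153, v=0.492, θ₁=-0.009, ω₁=-0.189, θ₂=0.001, ω₂=-0.150, θ₃=0.005, ω₃=-0.117
apply F[26]=-1.066 → step 27: x=0.163, v=0.473, θ₁=-0.013, ω₁=-0.172, θ₂=-0.002, ω₂=-0.142, θ₃=0.003, ω₃=-0.113
Max |angle| over trajectory = 0.087 rad = 5.0°.

Answer: 5.0°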